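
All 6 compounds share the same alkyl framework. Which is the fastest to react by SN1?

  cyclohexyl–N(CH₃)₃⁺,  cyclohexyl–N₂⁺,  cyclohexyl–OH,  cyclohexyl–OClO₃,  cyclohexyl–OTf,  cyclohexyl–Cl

cyclohexyl–N₂⁺

Same R in every case — rank the leaving groups.
A good leaving group is a weak base: the lower the pKₐ of its conjugate acid, the more readily it departs.
cyclohexyl–N₂⁺ loses N₂: no meaningful conjugate acid; N₂ departs as an exceptionally stable neutral molecule
cyclohexyl–OTf loses OTf⁻: pKₐ(CF₃SO₃H (triflic acid)) ≈ -14
cyclohexyl–OClO₃ loses ClO₄⁻: pKₐ(HClO₄) ≈ -10
cyclohexyl–Cl loses Cl⁻: pKₐ(HCl) ≈ -7
cyclohexyl–N(CH₃)₃⁺ loses NR'₃: pKₐ(R'₃NH⁺) ≈ 10.7
cyclohexyl–OH loses OH⁻: pKₐ(H₂O) ≈ 15.7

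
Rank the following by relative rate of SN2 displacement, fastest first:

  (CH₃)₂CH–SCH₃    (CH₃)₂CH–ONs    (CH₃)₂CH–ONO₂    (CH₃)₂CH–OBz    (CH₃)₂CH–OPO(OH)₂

(CH₃)₂CH–ONs > (CH₃)₂CH–ONO₂ > (CH₃)₂CH–OPO(OH)₂ > (CH₃)₂CH–OBz > (CH₃)₂CH–SCH₃

Same R in every case — rank the leaving groups.
The more stable X⁻ (or X) is on its own — i.e. the weaker a base it is — the better a leaving group it makes.
(CH₃)₂CH–ONs loses ONs⁻: pKₐ(p-O₂NC₆H₄SO₃H) ≈ -3.5
(CH₃)₂CH–ONO₂ loses NO₃⁻: pKₐ(HNO₃) ≈ -1.3
(CH₃)₂CH–OPO(OH)₂ loses H₂PO₄⁻: pKₐ(H₃PO₄) ≈ 2.1
(CH₃)₂CH–OBz loses PhCOO⁻: pKₐ(C₆H₅COOH) ≈ 4.2
(CH₃)₂CH–SCH₃ loses RS⁻: pKₐ(RSH (a thiol)) ≈ 10.5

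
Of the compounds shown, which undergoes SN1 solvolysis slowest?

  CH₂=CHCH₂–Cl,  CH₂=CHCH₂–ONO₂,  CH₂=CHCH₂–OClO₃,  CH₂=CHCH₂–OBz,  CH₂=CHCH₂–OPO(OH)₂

The skeletons are identical, so relative rate is governed entirely by leaving-group ability.
The more stable X⁻ (or X) is on its own — i.e. the weaker a base it is — the better a leaving group it makes.
CH₂=CHCH₂–OClO₃ loses ClO₄⁻: pKₐ(HClO₄) ≈ -10
CH₂=CHCH₂–Cl loses Cl⁻: pKₐ(HCl) ≈ -7
CH₂=CHCH₂–ONO₂ loses NO₃⁻: pKₐ(HNO₃) ≈ -1.3
CH₂=CHCH₂–OPO(OH)₂ loses H₂PO₄⁻: pKₐ(H₃PO₄) ≈ 2.1
CH₂=CHCH₂–OBz loses PhCOO⁻: pKₐ(C₆H₅COOH) ≈ 4.2

CH₂=CHCH₂–OBz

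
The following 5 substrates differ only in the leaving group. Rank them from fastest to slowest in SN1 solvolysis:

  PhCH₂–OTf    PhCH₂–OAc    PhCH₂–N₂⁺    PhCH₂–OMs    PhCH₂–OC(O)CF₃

With the same alkyl group throughout, only the leaving group differentiates the rates.
Leaving-group ability tracks the stability of the departed species; conjugate-acid pKₐ is the usual yardstick (lower pKₐ → better LG).
PhCH₂–N₂⁺ loses N₂: no meaningful conjugate acid; N₂ departs as an exceptionally stable neutral molecule
PhCH₂–OTf loses OTf⁻: pKₐ(CF₃SO₃H (triflic acid)) ≈ -14
PhCH₂–OMs loses OMs⁻: pKₐ(CH₃SO₃H (MsOH)) ≈ -1.9
PhCH₂–OC(O)CF₃ loses CF₃COO⁻: pKₐ(CF₃COOH) ≈ 0.2
PhCH₂–OAc loses AcO⁻: pKₐ(CH₃COOH) ≈ 4.8

PhCH₂–N₂⁺ > PhCH₂–OTf > PhCH₂–OMs > PhCH₂–OC(O)CF₃ > PhCH₂–OAc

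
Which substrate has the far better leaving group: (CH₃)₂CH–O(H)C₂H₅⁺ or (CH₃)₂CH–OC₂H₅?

From (CH₃)₂CH–OC₂H₅ the departing group would be CH₃CH₂O⁻ (pKₐ(CH₃CH₂OH) ≈ 16). Strong base; alkoxides do not leave unassisted.
From (CH₃)₂CH–O(H)C₂H₅⁺ the leaving group is R'OH (pKₐ(R'OH₂⁺) ≈ -2.4). Neutral; leaves from a protonated ether (an oxonium ion, R–O(H)R'⁺).
(In practice (CH₃)₂CH–O(H)C₂H₅⁺ is made from (CH₃)₂CH–OC₂H₅ by protonation with concentrated HBr, allowing neutral ethanol, rather than ethoxide, to depart.)

(CH₃)₂CH–O(H)C₂H₅⁺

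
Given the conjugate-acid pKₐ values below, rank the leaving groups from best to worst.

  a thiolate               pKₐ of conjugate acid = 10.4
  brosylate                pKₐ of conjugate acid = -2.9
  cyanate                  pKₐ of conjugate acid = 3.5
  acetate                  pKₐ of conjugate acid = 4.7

Lower conjugate-acid pKₐ ⇒ weaker base ⇒ better leaving group.
Sorting by the given values: brosylate (-2.9), cyanate (3.5), acetate (4.7), a thiolate (10.4).

brosylate > cyanate > acetate > a thiolate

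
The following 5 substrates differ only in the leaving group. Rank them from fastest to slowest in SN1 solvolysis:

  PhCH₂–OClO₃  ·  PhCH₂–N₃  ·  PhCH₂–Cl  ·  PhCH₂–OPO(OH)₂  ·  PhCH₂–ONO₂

PhCH₂–OClO₃ > PhCH₂–Cl > PhCH₂–ONO₂ > PhCH₂–OPO(OH)₂ > PhCH₂–N₃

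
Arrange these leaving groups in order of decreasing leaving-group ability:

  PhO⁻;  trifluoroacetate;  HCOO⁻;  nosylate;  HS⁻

nosylate: pKₐ(p-O₂NC₆H₄SO₃H) ≈ -3.5 — p-nitro group further stabilises the sulfonate
trifluoroacetate: pKₐ(CF₃COOH) ≈ 0.2
HCOO⁻: pKₐ(HCOOH) ≈ 3.8 — resonance-stabilised carboxylate
HS⁻: pKₐ(H₂S) ≈ 7
PhO⁻: pKₐ(C₆H₅OH (phenol)) ≈ 10

nosylate > trifluoroacetate > HCOO⁻ > HS⁻ > PhO⁻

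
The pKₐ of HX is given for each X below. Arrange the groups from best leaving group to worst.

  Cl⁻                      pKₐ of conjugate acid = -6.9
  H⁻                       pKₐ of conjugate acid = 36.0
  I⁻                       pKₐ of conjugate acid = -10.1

I⁻ > Cl⁻ > H⁻

Lower conjugate-acid pKₐ ⇒ weaker base ⇒ better leaving group.
Sorting by the given values: I⁻ (-10.1), Cl⁻ (-6.9), H⁻ (36.0).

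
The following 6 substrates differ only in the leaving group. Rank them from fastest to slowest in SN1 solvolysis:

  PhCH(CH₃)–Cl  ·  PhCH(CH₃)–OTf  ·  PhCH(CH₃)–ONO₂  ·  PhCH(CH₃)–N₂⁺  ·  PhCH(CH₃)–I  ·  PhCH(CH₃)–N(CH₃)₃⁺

With the same alkyl group throughout, only the leaving group differentiates the rates.
Rank by basicity of the departing species: weakest base leaves most easily.
PhCH(CH₃)–N₂⁺ loses N₂: no meaningful conjugate acid; N₂ departs as an exceptionally stable neutral molecule
PhCH(CH₃)–OTf loses OTf⁻: pKₐ(CF₃SO₃H (triflic acid)) ≈ -14
PhCH(CH₃)–I loses I⁻: pKₐ(HI) ≈ -10
PhCH(CH₃)–Cl loses Cl⁻: pKₐ(HCl) ≈ -7
PhCH(CH₃)–ONO₂ loses NO₃⁻: pKₐ(HNO₃) ≈ -1.3
PhCH(CH₃)–N(CH₃)₃⁺ loses NR'₃: pKₐ(R'₃NH⁺) ≈ 10.7

PhCH(CH₃)–N₂⁺ > PhCH(CH₃)–OTf > PhCH(CH₃)–I > PhCH(CH₃)–Cl > PhCH(CH₃)–ONO₂ > PhCH(CH₃)–N(CH₃)₃⁺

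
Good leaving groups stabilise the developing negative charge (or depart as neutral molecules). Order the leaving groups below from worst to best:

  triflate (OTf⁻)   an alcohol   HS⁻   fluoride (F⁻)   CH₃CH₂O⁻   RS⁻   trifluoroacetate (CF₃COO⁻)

CH₃CH₂O⁻ < RS⁻ < HS⁻ < fluoride (F⁻) < trifluoroacetate (CF₃COO⁻) < an alcohol < triflate (OTf⁻)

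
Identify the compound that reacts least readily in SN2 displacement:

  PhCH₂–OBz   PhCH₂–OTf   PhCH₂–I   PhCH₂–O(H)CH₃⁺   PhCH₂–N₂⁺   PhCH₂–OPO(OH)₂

The skeletons are identical, so relative rate is governed entirely by leaving-group ability.
Leaving-group ability tracks the stability of the departed species; conjugate-acid pKₐ is the usual yardstick (lower pKₐ → better LG).
PhCH₂–N₂⁺ loses N₂: no meaningful conjugate acid; N₂ departs as an exceptionally stable neutral molecule
PhCH₂–OTf loses OTf⁻: pKₐ(CF₃SO₃H (triflic acid)) ≈ -14
PhCH₂–I loses I⁻: pKₐ(HI) ≈ -10
PhCH₂–O(H)CH₃⁺ loses R'OH: pKₐ(R'OH₂⁺) ≈ -2.4
PhCH₂–OPO(OH)₂ loses H₂PO₄⁻: pKₐ(H₃PO₄) ≈ 2.1
PhCH₂–OBz loses PhCOO⁻: pKₐ(C₆H₅COOH) ≈ 4.2

PhCH₂–OBz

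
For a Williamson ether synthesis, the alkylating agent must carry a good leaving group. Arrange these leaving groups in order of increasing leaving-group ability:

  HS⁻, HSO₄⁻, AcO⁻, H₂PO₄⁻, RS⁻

RS⁻ < HS⁻ < AcO⁻ < H₂PO₄⁻ < HSO₄⁻

Leaving-group ability tracks the stability of the departed species; conjugate-acid pKₐ is the usual yardstick (lower pKₐ → better LG).
HSO₄⁻: pKₐ(H₂SO₄) ≈ -3
H₂PO₄⁻: pKₐ(H₃PO₄) ≈ 2.1
AcO⁻: pKₐ(CH₃COOH) ≈ 4.8
HS⁻: pKₐ(H₂S) ≈ 7
RS⁻: pKₐ(RSH (a thiol)) ≈ 10.5
Reversing gives the worst-to-best order requested.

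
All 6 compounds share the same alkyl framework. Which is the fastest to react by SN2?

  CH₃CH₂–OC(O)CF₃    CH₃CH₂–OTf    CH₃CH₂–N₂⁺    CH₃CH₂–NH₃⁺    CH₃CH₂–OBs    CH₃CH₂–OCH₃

The skeletons are identical, so relative rate is governed entirely by leaving-group ability.
Rank by basicity of the departing species: weakest base leaves most easily.
CH₃CH₂–N₂⁺ loses N₂: no meaningful conjugate acid; N₂ departs as an exceptionally stable neutral molecule
CH₃CH₂–OTf loses OTf⁻: pKₐ(CF₃SO₃H (triflic acid)) ≈ -14
CH₃CH₂–OBs loses OBs⁻: pKₐ(p-BrC₆H₄SO₃H) ≈ -2.8
CH₃CH₂–OC(O)CF₃ loses CF₃COO⁻: pKₐ(CF₃COOH) ≈ 0.2
CH₃CH₂–NH₃⁺ loses NH₃: pKₐ(NH₄⁺) ≈ 9.2
CH₃CH₂–OCH₃ loses CH₃O⁻: pKₐ(CH₃OH) ≈ 15.5

CH₃CH₂–N₂⁺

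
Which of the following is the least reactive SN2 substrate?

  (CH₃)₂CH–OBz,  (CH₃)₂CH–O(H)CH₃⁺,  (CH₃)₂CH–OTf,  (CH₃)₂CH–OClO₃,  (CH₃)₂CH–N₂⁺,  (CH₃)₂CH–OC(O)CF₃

Same R in every case — rank the leaving groups.
Rank by basicity of the departing species: weakest base leaves most easily.
(CH₃)₂CH–N₂⁺ loses N₂: no meaningful conjugate acid; N₂ departs as an exceptionally stable neutral molecule
(CH₃)₂CH–OTf loses OTf⁻: pKₐ(CF₃SO₃H (triflic acid)) ≈ -14
(CH₃)₂CH–OClO₃ loses ClO₄⁻: pKₐ(HClO₄) ≈ -10
(CH₃)₂CH–O(H)CH₃⁺ loses R'OH: pKₐ(R'OH₂⁺) ≈ -2.4
(CH₃)₂CH–OC(O)CF₃ loses CF₃COO⁻: pKₐ(CF₃COOH) ≈ 0.2
(CH₃)₂CH–OBz loses PhCOO⁻: pKₐ(C₆H₅COOH) ≈ 4.2

(CH₃)₂CH–OBz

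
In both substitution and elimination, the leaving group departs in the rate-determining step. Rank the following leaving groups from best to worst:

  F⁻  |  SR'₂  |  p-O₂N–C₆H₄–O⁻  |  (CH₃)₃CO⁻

SR'₂ > F⁻ > p-O₂N–C₆H₄–O⁻ > (CH₃)₃CO⁻

Leaving-group ability tracks the stability of the departed species; conjugate-acid pKₐ is the usual yardstick (lower pKₐ → better LG).
SR'₂: pKₐ(R'₂SH⁺) ≈ -7
F⁻: pKₐ(HF) ≈ 3.2 — small and strongly basic; the poor halide leaving group
p-O₂N–C₆H₄–O⁻: pKₐ(p-nitrophenol) ≈ 7.2
(CH₃)₃CO⁻: pKₐ(t-BuOH) ≈ 18 — bulky, strongly basic alkoxide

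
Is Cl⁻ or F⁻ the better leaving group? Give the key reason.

Cl⁻

Cl⁻ is the better leaving group.
pKₐ(HCl) ≈ -7 versus pKₐ(HF) ≈ 3.2: Cl⁻ is the much weaker base.
Moderately weak base.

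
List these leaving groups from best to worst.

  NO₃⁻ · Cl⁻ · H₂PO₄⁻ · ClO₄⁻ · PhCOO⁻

ClO₄⁻ > Cl⁻ > NO₃⁻ > H₂PO₄⁻ > PhCOO⁻

Leaving-group ability tracks the stability of the departed species; conjugate-acid pKₐ is the usual yardstick (lower pKₐ → better LG).
ClO₄⁻: pKₐ(HClO₄) ≈ -10
Cl⁻: pKₐ(HCl) ≈ -7 — moderately weak base
NO₃⁻: pKₐ(HNO₃) ≈ -1.3 — resonance-delocalised over three oxygens
H₂PO₄⁻: pKₐ(H₃PO₄) ≈ 2.1 — moderate base; biological leaving group after further activation
PhCOO⁻: pKₐ(C₆H₅COOH) ≈ 4.2 — aryl carboxylate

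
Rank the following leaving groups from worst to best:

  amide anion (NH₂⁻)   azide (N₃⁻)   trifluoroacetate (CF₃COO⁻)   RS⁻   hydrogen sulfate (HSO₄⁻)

amide anion (NH₂⁻) < RS⁻ < azide (N₃⁻) < trifluoroacetate (CF₃COO⁻) < hydrogen sulfate (HSO₄⁻)

The more stable X⁻ (or X) is on its own — i.e. the weaker a base it is — the better a leaving group it makes.
hydrogen sulfate (HSO₄⁻): pKₐ(H₂SO₄) ≈ -3 — conjugate base of a strong mineral acid
trifluoroacetate (CF₃COO⁻): pKₐ(CF₃COOH) ≈ 0.2 — strongly electron-withdrawing CF₃ stabilises the carboxylate
azide (N₃⁻): pKₐ(HN₃) ≈ 4.7
RS⁻: pKₐ(RSH (a thiol)) ≈ 10.5
amide anion (NH₂⁻): pKₐ(NH₃) ≈ 38
Listed from poorest to best leaving group as asked.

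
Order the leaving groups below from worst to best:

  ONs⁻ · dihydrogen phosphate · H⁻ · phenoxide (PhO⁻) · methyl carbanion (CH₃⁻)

Rank by basicity of the departing species: weakest base leaves most easily.
ONs⁻: pKₐ(p-O₂NC₆H₄SO₃H) ≈ -3.5 — p-nitro group further stabilises the sulfonate
dihydrogen phosphate: pKₐ(H₃PO₄) ≈ 2.1 — moderate base; biological leaving group after further activation
phenoxide (PhO⁻): pKₐ(C₆H₅OH (phenol)) ≈ 10
H⁻: pKₐ(H₂) ≈ 36 — extremely strong base; leaves only in special hydride-transfer contexts
methyl carbanion (CH₃⁻): pKₐ(CH₄) ≈ 48 — unstabilised carbanion; the worst conceivable leaving group
Reversing gives the worst-to-best order requested.

methyl carbanion (CH₃⁻) < H⁻ < phenoxide (PhO⁻) < dihydrogen phosphate < ONs⁻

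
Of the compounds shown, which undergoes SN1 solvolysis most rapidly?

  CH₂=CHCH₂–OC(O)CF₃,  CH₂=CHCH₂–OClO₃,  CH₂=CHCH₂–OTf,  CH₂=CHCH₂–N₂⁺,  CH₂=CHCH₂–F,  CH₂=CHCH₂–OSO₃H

The skeletons are identical, so relative rate is governed entirely by leaving-group ability.
The more stable X⁻ (or X) is on its own — i.e. the weaker a base it is — the better a leaving group it makes.
CH₂=CHCH₂–N₂⁺ loses N₂: no meaningful conjugate acid; N₂ departs as an exceptionally stable neutral molecule
CH₂=CHCH₂–OTf loses OTf⁻: pKₐ(CF₃SO₃H (triflic acid)) ≈ -14
CH₂=CHCH₂–OClO₃ loses ClO₄⁻: pKₐ(HClO₄) ≈ -10
CH₂=CHCH₂–OSO₃H loses HSO₄⁻: pKₐ(H₂SO₄) ≈ -3
CH₂=CHCH₂–OC(O)CF₃ loses CF₃COO⁻: pKₐ(CF₃COOH) ≈ 0.2
CH₂=CHCH₂–F loses F⁻: pKₐ(HF) ≈ 3.2

CH₂=CHCH₂–N₂⁺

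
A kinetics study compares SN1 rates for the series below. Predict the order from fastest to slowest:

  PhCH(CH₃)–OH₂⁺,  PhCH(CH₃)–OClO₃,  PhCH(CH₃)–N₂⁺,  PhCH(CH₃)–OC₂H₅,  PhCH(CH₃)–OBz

PhCH(CH₃)–N₂⁺ > PhCH(CH₃)–OClO₃ > PhCH(CH₃)–OH₂⁺ > PhCH(CH₃)–OBz > PhCH(CH₃)–OC₂H₅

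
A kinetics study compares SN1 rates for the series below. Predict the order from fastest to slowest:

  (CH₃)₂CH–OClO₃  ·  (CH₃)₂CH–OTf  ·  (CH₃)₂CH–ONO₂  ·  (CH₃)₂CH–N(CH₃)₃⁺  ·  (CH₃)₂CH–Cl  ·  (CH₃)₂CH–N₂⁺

(CH₃)₂CH–N₂⁺ > (CH₃)₂CH–OTf > (CH₃)₂CH–OClO₃ > (CH₃)₂CH–Cl > (CH₃)₂CH–ONO₂ > (CH₃)₂CH–N(CH₃)₃⁺

With the same alkyl group throughout, only the leaving group differentiates the rates.
The more stable X⁻ (or X) is on its own — i.e. the weaker a base it is — the better a leaving group it makes.
(CH₃)₂CH–N₂⁺ loses N₂: no meaningful conjugate acid; N₂ departs as an exceptionally stable neutral molecule
(CH₃)₂CH–OTf loses OTf⁻: pKₐ(CF₃SO₃H (triflic acid)) ≈ -14
(CH₃)₂CH–OClO₃ loses ClO₄⁻: pKₐ(HClO₄) ≈ -10
(CH₃)₂CH–Cl loses Cl⁻: pKₐ(HCl) ≈ -7
(CH₃)₂CH–ONO₂ loses NO₃⁻: pKₐ(HNO₃) ≈ -1.3
(CH₃)₂CH–N(CH₃)₃⁺ loses NR'₃: pKₐ(R'₃NH⁺) ≈ 10.7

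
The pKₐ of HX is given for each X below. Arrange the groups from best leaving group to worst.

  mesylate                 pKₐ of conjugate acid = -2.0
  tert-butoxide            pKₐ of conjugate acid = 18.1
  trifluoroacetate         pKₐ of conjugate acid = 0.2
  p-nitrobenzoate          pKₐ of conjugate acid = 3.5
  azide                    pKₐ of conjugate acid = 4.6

Lower conjugate-acid pKₐ ⇒ weaker base ⇒ better leaving group.
Sorting by the given values: mesylate (-2.0), trifluoroacetate (0.2), p-nitrobenzoate (3.5), azide (4.6), tert-butoxide (18.1).

mesylate > trifluoroacetate > p-nitrobenzoate > azide > tert-butoxide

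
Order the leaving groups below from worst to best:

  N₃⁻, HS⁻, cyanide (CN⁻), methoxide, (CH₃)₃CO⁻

A good leaving group is a weak base: the lower the pKₐ of its conjugate acid, the more readily it departs.
N₃⁻: pKₐ(HN₃) ≈ 4.7
HS⁻: pKₐ(H₂S) ≈ 7 — larger and more polarisable than the oxygen analogue
cyanide (CN⁻): pKₐ(HCN) ≈ 9.2 — sp carbon stabilises the charge somewhat, but still a poor LG
methoxide: pKₐ(CH₃OH) ≈ 15.5 — strong base; alkoxides do not leave unassisted
(CH₃)₃CO⁻: pKₐ(t-BuOH) ≈ 18 — bulky, strongly basic alkoxide
Listed from poorest to best leaving group as asked.

(CH₃)₃CO⁻ < methoxide < cyanide (CN⁻) < HS⁻ < N₃⁻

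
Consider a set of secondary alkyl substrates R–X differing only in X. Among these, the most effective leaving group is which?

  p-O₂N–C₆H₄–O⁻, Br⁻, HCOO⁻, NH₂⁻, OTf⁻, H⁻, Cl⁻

OTf⁻

A good leaving group is a weak base: the lower the pKₐ of its conjugate acid, the more readily it departs.
OTf⁻: pKₐ(CF₃SO₃H (triflic acid)) ≈ -14
Br⁻: pKₐ(HBr) ≈ -9
Cl⁻: pKₐ(HCl) ≈ -7
HCOO⁻: pKₐ(HCOOH) ≈ 3.8
p-O₂N–C₆H₄–O⁻: pKₐ(p-nitrophenol) ≈ 7.2
H⁻: pKₐ(H₂) ≈ 36
NH₂⁻: pKₐ(NH₃) ≈ 38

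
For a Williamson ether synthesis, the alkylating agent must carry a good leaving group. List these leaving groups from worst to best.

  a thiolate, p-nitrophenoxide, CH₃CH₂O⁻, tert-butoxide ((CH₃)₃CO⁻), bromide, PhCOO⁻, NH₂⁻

Rank by basicity of the departing species: weakest base leaves most easily.
bromide: pKₐ(HBr) ≈ -9
PhCOO⁻: pKₐ(C₆H₅COOH) ≈ 4.2
p-nitrophenoxide: pKₐ(p-nitrophenol) ≈ 7.2
a thiolate: pKₐ(RSH (a thiol)) ≈ 10.5 — moderately basic; rarely leaves without activation
CH₃CH₂O⁻: pKₐ(CH₃CH₂OH) ≈ 16
tert-butoxide ((CH₃)₃CO⁻): pKₐ(t-BuOH) ≈ 18 — bulky, strongly basic alkoxide
NH₂⁻: pKₐ(NH₃) ≈ 38 — extremely strong base; never a leaving group
Reversing gives the worst-to-best order requested.

NH₂⁻ < tert-butoxide ((CH₃)₃CO⁻) < CH₃CH₂O⁻ < a thiolate < p-nitrophenoxide < PhCOO⁻ < bromide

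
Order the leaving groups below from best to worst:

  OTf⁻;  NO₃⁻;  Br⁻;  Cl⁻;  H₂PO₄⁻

The more stable X⁻ (or X) is on its own — i.e. the weaker a base it is — the better a leaving group it makes.
OTf⁻: pKₐ(CF₃SO₃H (triflic acid)) ≈ -14
Br⁻: pKₐ(HBr) ≈ -9
Cl⁻: pKₐ(HCl) ≈ -7
NO₃⁻: pKₐ(HNO₃) ≈ -1.3
H₂PO₄⁻: pKₐ(H₃PO₄) ≈ 2.1

OTf⁻ > Br⁻ > Cl⁻ > NO₃⁻ > H₂PO₄⁻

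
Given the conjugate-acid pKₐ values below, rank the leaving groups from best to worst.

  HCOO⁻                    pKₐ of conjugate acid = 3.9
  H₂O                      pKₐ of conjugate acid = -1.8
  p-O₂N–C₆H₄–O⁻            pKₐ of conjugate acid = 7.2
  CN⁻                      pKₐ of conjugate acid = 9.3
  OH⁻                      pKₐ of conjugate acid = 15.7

H₂O > HCOO⁻ > p-O₂N–C₆H₄–O⁻ > CN⁻ > OH⁻

Lower conjugate-acid pKₐ ⇒ weaker base ⇒ better leaving group.
Sorting by the given values: H₂O (-1.8), HCOO⁻ (3.9), p-O₂N–C₆H₄–O⁻ (7.2), CN⁻ (9.3), OH⁻ (15.7).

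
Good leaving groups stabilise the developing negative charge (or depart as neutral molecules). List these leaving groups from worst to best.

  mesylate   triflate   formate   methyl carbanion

triflate: pKₐ(CF₃SO₃H (triflic acid)) ≈ -14
mesylate: pKₐ(CH₃SO₃H (MsOH)) ≈ -1.9 — resonance-delocalised alkanesulfonate
formate: pKₐ(HCOOH) ≈ 3.8 — resonance-stabilised carboxylate
methyl carbanion: pKₐ(CH₄) ≈ 48 — unstabilised carbanion; the worst conceivable leaving group
Reversing gives the worst-to-best order requested.

methyl carbanion < formate < mesylate < triflate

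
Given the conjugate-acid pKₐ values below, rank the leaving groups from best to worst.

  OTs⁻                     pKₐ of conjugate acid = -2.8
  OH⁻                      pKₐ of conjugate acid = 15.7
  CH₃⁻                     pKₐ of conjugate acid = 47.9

OTs⁻ > OH⁻ > CH₃⁻

Lower conjugate-acid pKₐ ⇒ weaker base ⇒ better leaving group.
Sorting by the given values: OTs⁻ (-2.8), OH⁻ (15.7), CH₃⁻ (47.9).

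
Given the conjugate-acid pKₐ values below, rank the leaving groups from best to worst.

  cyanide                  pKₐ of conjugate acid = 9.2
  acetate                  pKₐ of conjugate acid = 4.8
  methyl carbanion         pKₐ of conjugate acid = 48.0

Lower conjugate-acid pKₐ ⇒ weaker base ⇒ better leaving group.
Sorting by the given values: acetate (4.8), cyanide (9.2), methyl carbanion (48.0).

acetate > cyanide > methyl carbanion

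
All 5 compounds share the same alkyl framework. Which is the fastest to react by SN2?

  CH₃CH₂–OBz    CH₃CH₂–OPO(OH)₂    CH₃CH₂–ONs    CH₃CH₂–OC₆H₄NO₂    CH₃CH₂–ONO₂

CH₃CH₂–ONs

The skeletons are identical, so relative rate is governed entirely by leaving-group ability.
The more stable X⁻ (or X) is on its own — i.e. the weaker a base it is — the better a leaving group it makes.
CH₃CH₂–ONs loses ONs⁻: pKₐ(p-O₂NC₆H₄SO₃H) ≈ -3.5
CH₃CH₂–ONO₂ loses NO₃⁻: pKₐ(HNO₃) ≈ -1.3
CH₃CH₂–OPO(OH)₂ loses H₂PO₄⁻: pKₐ(H₃PO₄) ≈ 2.1
CH₃CH₂–OBz loses PhCOO⁻: pKₐ(C₆H₅COOH) ≈ 4.2
CH₃CH₂–OC₆H₄NO₂ loses p-O₂N–C₆H₄–O⁻: pKₐ(p-nitrophenol) ≈ 7.2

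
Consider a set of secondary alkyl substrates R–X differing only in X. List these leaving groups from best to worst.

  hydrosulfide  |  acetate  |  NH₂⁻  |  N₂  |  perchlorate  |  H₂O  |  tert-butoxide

Rank by basicity of the departing species: weakest base leaves most easily.
N₂: no meaningful conjugate acid; N₂ departs as an exceptionally stable neutral molecule
perchlorate: pKₐ(HClO₄) ≈ -10 — extremely weak base; rarely used for safety reasons
H₂O: pKₐ(H₃O⁺) ≈ -1.7 — neutral; leaves from a protonated alcohol (R–OH₂⁺)
acetate: pKₐ(CH₃COOH) ≈ 4.8 — resonance-stabilised but still a weak base
hydrosulfide: pKₐ(H₂S) ≈ 7 — larger and more polarisable than the oxygen analogue
tert-butoxide: pKₐ(t-BuOH) ≈ 18 — bulky, strongly basic alkoxide
NH₂⁻: pKₐ(NH₃) ≈ 38 — extremely strong base; never a leaving group

N₂ > perchlorate > H₂O > acetate > hydrosulfide > tert-butoxide > NH₂⁻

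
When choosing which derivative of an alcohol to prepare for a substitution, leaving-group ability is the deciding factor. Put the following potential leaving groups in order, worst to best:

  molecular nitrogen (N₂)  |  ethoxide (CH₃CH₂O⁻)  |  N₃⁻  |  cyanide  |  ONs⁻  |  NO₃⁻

molecular nitrogen (N₂): no meaningful conjugate acid; N₂ departs as an exceptionally stable neutral molecule
ONs⁻: pKₐ(p-O₂NC₆H₄SO₃H) ≈ -3.5 — p-nitro group further stabilises the sulfonate
NO₃⁻: pKₐ(HNO₃) ≈ -1.3
N₃⁻: pKₐ(HN₃) ≈ 4.7
cyanide: pKₐ(HCN) ≈ 9.2
ethoxide (CH₃CH₂O⁻): pKₐ(CH₃CH₂OH) ≈ 16
Listed from poorest to best leaving group as asked.

ethoxide (CH₃CH₂O⁻) < cyanide < N₃⁻ < NO₃⁻ < ONs⁻ < molecular nitrogen (N₂)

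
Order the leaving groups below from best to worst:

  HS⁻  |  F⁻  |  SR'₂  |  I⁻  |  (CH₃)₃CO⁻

I⁻: pKₐ(HI) ≈ -10 — large, highly polarisable; very weak base
SR'₂: pKₐ(R'₂SH⁺) ≈ -7 — neutral; leaves from a sulfonium salt (R–SR'₂⁺)
F⁻: pKₐ(HF) ≈ 3.2
HS⁻: pKₐ(H₂S) ≈ 7 — larger and more polarisable than the oxygen analogue
(CH₃)₃CO⁻: pKₐ(t-BuOH) ≈ 18 — bulky, strongly basic alkoxide

I⁻ > SR'₂ > F⁻ > HS⁻ > (CH₃)₃CO⁻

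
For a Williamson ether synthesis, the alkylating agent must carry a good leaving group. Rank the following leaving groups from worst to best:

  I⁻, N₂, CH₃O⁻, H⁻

N₂: no meaningful conjugate acid; N₂ departs as an exceptionally stable neutral molecule
I⁻: pKₐ(HI) ≈ -10 — large, highly polarisable; very weak base
CH₃O⁻: pKₐ(CH₃OH) ≈ 15.5
H⁻: pKₐ(H₂) ≈ 36
The question asks for worst first, so the sequence is read in increasing leaving-group ability.

H⁻ < CH₃O⁻ < I⁻ < N₂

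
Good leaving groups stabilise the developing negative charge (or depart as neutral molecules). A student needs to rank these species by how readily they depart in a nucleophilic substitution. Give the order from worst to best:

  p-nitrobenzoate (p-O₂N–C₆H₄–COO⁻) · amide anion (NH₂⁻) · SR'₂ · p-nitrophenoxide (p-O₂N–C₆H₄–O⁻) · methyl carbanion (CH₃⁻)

A good leaving group is a weak base: the lower the pKₐ of its conjugate acid, the more readily it departs.
SR'₂: pKₐ(R'₂SH⁺) ≈ -7
p-nitrobenzoate (p-O₂N–C₆H₄–COO⁻): pKₐ(p-nitrobenzoic acid) ≈ 3.4
p-nitrophenoxide (p-O₂N–C₆H₄–O⁻): pKₐ(p-nitrophenol) ≈ 7.2
amide anion (NH₂⁻): pKₐ(NH₃) ≈ 38
methyl carbanion (CH₃⁻): pKₐ(CH₄) ≈ 48
Listed from poorest to best leaving group as asked.

methyl carbanion (CH₃⁻) < amide anion (NH₂⁻) < p-nitrophenoxide (p-O₂N–C₆H₄–O⁻) < p-nitrobenzoate (p-O₂N–C₆H₄–COO⁻) < SR'₂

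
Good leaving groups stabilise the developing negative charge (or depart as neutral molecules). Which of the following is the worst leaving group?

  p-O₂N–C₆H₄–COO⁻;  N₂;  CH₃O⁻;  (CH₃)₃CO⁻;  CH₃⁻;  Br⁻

CH₃⁻

The more stable X⁻ (or X) is on its own — i.e. the weaker a base it is — the better a leaving group it makes.
N₂: no meaningful conjugate acid; N₂ departs as an exceptionally stable neutral molecule
Br⁻: pKₐ(HBr) ≈ -9
p-O₂N–C₆H₄–COO⁻: pKₐ(p-nitrobenzoic acid) ≈ 3.4
CH₃O⁻: pKₐ(CH₃OH) ≈ 15.5
(CH₃)₃CO⁻: pKₐ(t-BuOH) ≈ 18
CH₃⁻: pKₐ(CH₄) ≈ 48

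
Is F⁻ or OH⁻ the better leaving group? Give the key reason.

F⁻

F⁻ is the better leaving group.
pKₐ(HF) ≈ 3.2 versus pKₐ(H₂O) ≈ 15.7: F⁻ is the much weaker base.
Small and strongly basic; the poor halide leaving group.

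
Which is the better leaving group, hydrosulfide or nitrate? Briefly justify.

nitrate is the better leaving group.
pKₐ(HNO₃) ≈ -1.3 versus pKₐ(H₂S) ≈ 7: nitrate is the much weaker base.
Resonance-delocalised over three oxygens.

nitrate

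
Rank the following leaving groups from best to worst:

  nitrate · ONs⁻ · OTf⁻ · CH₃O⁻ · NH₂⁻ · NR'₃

OTf⁻ > ONs⁻ > nitrate > NR'₃ > CH₃O⁻ > NH₂⁻

OTf⁻: pKₐ(CF₃SO₃H (triflic acid)) ≈ -14
ONs⁻: pKₐ(p-O₂NC₆H₄SO₃H) ≈ -3.5
nitrate: pKₐ(HNO₃) ≈ -1.3
NR'₃: pKₐ(R'₃NH⁺) ≈ 10.7 — neutral but still a fairly strong base; Hofmann-elimination LG
CH₃O⁻: pKₐ(CH₃OH) ≈ 15.5 — strong base; alkoxides do not leave unassisted
NH₂⁻: pKₐ(NH₃) ≈ 38 — extremely strong base; never a leaving group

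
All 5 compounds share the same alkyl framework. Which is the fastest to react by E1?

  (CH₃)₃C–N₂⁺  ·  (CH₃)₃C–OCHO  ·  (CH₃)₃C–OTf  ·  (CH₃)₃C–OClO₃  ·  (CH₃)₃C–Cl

The skeletons are identical, so relative rate is governed entirely by leaving-group ability.
Leaving-group ability tracks the stability of the departed species; conjugate-acid pKₐ is the usual yardstick (lower pKₐ → better LG).
(CH₃)₃C–N₂⁺ loses N₂: no meaningful conjugate acid; N₂ departs as an exceptionally stable neutral molecule
(CH₃)₃C–OTf loses OTf⁻: pKₐ(CF₃SO₃H (triflic acid)) ≈ -14
(CH₃)₃C–OClO₃ loses ClO₄⁻: pKₐ(HClO₄) ≈ -10
(CH₃)₃C–Cl loses Cl⁻: pKₐ(HCl) ≈ -7
(CH₃)₃C–OCHO loses HCOO⁻: pKₐ(HCOOH) ≈ 3.8

(CH₃)₃C–N₂⁺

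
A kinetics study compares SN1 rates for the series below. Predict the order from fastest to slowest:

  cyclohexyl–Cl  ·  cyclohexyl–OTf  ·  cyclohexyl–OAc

With the same alkyl group throughout, only the leaving group differentiates the rates.
A good leaving group is a weak base: the lower the pKₐ of its conjugate acid, the more readily it departs.
cyclohexyl–OTf loses OTf⁻: pKₐ(CF₃SO₃H (triflic acid)) ≈ -14
cyclohexyl–Cl loses Cl⁻: pKₐ(HCl) ≈ -7
cyclohexyl–OAc loses AcO⁻: pKₐ(CH₃COOH) ≈ 4.8

cyclohexyl–OTf > cyclohexyl–Cl > cyclohexyl–OAc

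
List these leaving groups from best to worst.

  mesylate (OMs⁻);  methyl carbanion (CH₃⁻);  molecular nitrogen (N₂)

molecular nitrogen (N₂) > mesylate (OMs⁻) > methyl carbanion (CH₃⁻)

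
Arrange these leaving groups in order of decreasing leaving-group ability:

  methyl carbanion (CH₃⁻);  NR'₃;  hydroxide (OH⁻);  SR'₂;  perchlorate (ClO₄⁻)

perchlorate (ClO₄⁻) > SR'₂ > NR'₃ > hydroxide (OH⁻) > methyl carbanion (CH₃⁻)

Leaving-group ability tracks the stability of the departed species; conjugate-acid pKₐ is the usual yardstick (lower pKₐ → better LG).
perchlorate (ClO₄⁻): pKₐ(HClO₄) ≈ -10
SR'₂: pKₐ(R'₂SH⁺) ≈ -7
NR'₃: pKₐ(R'₃NH⁺) ≈ 10.7
hydroxide (OH⁻): pKₐ(H₂O) ≈ 15.7
methyl carbanion (CH₃⁻): pKₐ(CH₄) ≈ 48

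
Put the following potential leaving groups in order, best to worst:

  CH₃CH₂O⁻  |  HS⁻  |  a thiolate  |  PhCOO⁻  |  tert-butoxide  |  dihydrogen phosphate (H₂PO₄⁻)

dihydrogen phosphate (H₂PO₄⁻) > PhCOO⁻ > HS⁻ > a thiolate > CH₃CH₂O⁻ > tert-butoxide

dihydrogen phosphate (H₂PO₄⁻): pKₐ(H₃PO₄) ≈ 2.1
PhCOO⁻: pKₐ(C₆H₅COOH) ≈ 4.2
HS⁻: pKₐ(H₂S) ≈ 7
a thiolate: pKₐ(RSH (a thiol)) ≈ 10.5
CH₃CH₂O⁻: pKₐ(CH₃CH₂OH) ≈ 16
tert-butoxide: pKₐ(t-BuOH) ≈ 18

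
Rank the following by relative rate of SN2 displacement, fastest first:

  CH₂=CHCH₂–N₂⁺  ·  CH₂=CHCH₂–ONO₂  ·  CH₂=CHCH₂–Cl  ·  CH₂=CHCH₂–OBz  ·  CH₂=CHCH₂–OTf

CH₂=CHCH₂–N₂⁺ > CH₂=CHCH₂–OTf > CH₂=CHCH₂–Cl > CH₂=CHCH₂–ONO₂ > CH₂=CHCH₂–OBz

With the same alkyl group throughout, only the leaving group differentiates the rates.
Rank by basicity of the departing species: weakest base leaves most easily.
CH₂=CHCH₂–N₂⁺ loses N₂: no meaningful conjugate acid; N₂ departs as an exceptionally stable neutral molecule
CH₂=CHCH₂–OTf loses OTf⁻: pKₐ(CF₃SO₃H (triflic acid)) ≈ -14
CH₂=CHCH₂–Cl loses Cl⁻: pKₐ(HCl) ≈ -7
CH₂=CHCH₂–ONO₂ loses NO₃⁻: pKₐ(HNO₃) ≈ -1.3
CH₂=CHCH₂–OBz loses PhCOO⁻: pKₐ(C₆H₅COOH) ≈ 4.2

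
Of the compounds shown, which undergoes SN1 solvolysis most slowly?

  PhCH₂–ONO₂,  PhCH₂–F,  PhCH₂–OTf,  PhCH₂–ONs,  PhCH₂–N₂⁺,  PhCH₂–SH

PhCH₂–SH

With the same alkyl group throughout, only the leaving group differentiates the rates.
Rank by basicity of the departing species: weakest base leaves most easily.
PhCH₂–N₂⁺ loses N₂: no meaningful conjugate acid; N₂ departs as an exceptionally stable neutral molecule
PhCH₂–OTf loses OTf⁻: pKₐ(CF₃SO₃H (triflic acid)) ≈ -14
PhCH₂–ONs loses ONs⁻: pKₐ(p-O₂NC₆H₄SO₃H) ≈ -3.5
PhCH₂–ONO₂ loses NO₃⁻: pKₐ(HNO₃) ≈ -1.3
PhCH₂–F loses F⁻: pKₐ(HF) ≈ 3.2
PhCH₂–SH loses HS⁻: pKₐ(H₂S) ≈ 7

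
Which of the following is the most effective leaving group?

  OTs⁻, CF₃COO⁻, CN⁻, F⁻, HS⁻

Leaving-group ability tracks the stability of the departed species; conjugate-acid pKₐ is the usual yardstick (lower pKₐ → better LG).
OTs⁻: pKₐ(p-CH₃C₆H₄SO₃H (TsOH)) ≈ -2.8
CF₃COO⁻: pKₐ(CF₃COOH) ≈ 0.2
F⁻: pKₐ(HF) ≈ 3.2
HS⁻: pKₐ(H₂S) ≈ 7
CN⁻: pKₐ(HCN) ≈ 9.2

OTs⁻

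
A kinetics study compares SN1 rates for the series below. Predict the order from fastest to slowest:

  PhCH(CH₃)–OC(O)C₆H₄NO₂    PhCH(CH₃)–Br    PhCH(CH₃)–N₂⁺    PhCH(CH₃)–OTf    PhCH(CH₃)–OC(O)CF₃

PhCH(CH₃)–N₂⁺ > PhCH(CH₃)–OTf > PhCH(CH₃)–Br > PhCH(CH₃)–OC(O)CF₃ > PhCH(CH₃)–OC(O)C₆H₄NO₂

The skeletons are identical, so relative rate is governed entirely by leaving-group ability.
The more stable X⁻ (or X) is on its own — i.e. the weaker a base it is — the better a leaving group it makes.
PhCH(CH₃)–N₂⁺ loses N₂: no meaningful conjugate acid; N₂ departs as an exceptionally stable neutral molecule
PhCH(CH₃)–OTf loses OTf⁻: pKₐ(CF₃SO₃H (triflic acid)) ≈ -14
PhCH(CH₃)–Br loses Br⁻: pKₐ(HBr) ≈ -9
PhCH(CH₃)–OC(O)CF₃ loses CF₃COO⁻: pKₐ(CF₃COOH) ≈ 0.2
PhCH(CH₃)–OC(O)C₆H₄NO₂ loses p-O₂N–C₆H₄–COO⁻: pKₐ(p-nitrobenzoic acid) ≈ 3.4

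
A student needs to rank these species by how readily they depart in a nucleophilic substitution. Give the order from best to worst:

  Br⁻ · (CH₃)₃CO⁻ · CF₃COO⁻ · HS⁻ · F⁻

A good leaving group is a weak base: the lower the pKₐ of its conjugate acid, the more readily it departs.
Br⁻: pKₐ(HBr) ≈ -9 — weak base; good leaving group
CF₃COO⁻: pKₐ(CF₃COOH) ≈ 0.2 — strongly electron-withdrawing CF₃ stabilises the carboxylate
F⁻: pKₐ(HF) ≈ 3.2 — small and strongly basic; the poor halide leaving group
HS⁻: pKₐ(H₂S) ≈ 7
(CH₃)₃CO⁻: pKₐ(t-BuOH) ≈ 18 — bulky, strongly basic alkoxide

Br⁻ > CF₃COO⁻ > F⁻ > HS⁻ > (CH₃)₃CO⁻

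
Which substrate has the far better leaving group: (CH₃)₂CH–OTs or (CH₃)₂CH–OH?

(CH₃)₂CH–OTs

From (CH₃)₂CH–OH the departing group would be OH⁻ (pKₐ(H₂O) ≈ 15.7). Strong base; essentially never leaves without prior activation.
From (CH₃)₂CH–OTs the leaving group is OTs⁻ (pKₐ(p-CH₃C₆H₄SO₃H (TsOH)) ≈ -2.8). Resonance-delocalised arenesulfonate.
(In practice (CH₃)₂CH–OTs is made from (CH₃)₂CH–OH by treatment with TsCl / pyridine, converting the hydroxyl into a tosylate.)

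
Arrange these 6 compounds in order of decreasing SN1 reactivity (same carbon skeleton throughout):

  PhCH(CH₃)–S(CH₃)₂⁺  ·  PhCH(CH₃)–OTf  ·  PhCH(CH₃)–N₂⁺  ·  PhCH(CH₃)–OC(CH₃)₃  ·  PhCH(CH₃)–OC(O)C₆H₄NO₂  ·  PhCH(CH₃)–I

PhCH(CH₃)–N₂⁺ > PhCH(CH₃)–OTf > PhCH(CH₃)–I > PhCH(CH₃)–S(CH₃)₂⁺ > PhCH(CH₃)–OC(O)C₆H₄NO₂ > PhCH(CH₃)–OC(CH₃)₃

Same R in every case — rank the leaving groups.
A good leaving group is a weak base: the lower the pKₐ of its conjugate acid, the more readily it departs.
PhCH(CH₃)–N₂⁺ loses N₂: no meaningful conjugate acid; N₂ departs as an exceptionally stable neutral molecule
PhCH(CH₃)–OTf loses OTf⁻: pKₐ(CF₃SO₃H (triflic acid)) ≈ -14
PhCH(CH₃)–I loses I⁻: pKₐ(HI) ≈ -10
PhCH(CH₃)–S(CH₃)₂⁺ loses SR'₂: pKₐ(R'₂SH⁺) ≈ -7
PhCH(CH₃)–OC(O)C₆H₄NO₂ loses p-O₂N–C₆H₄–COO⁻: pKₐ(p-nitrobenzoic acid) ≈ 3.4
PhCH(CH₃)–OC(CH₃)₃ loses (CH₃)₃CO⁻: pKₐ(t-BuOH) ≈ 18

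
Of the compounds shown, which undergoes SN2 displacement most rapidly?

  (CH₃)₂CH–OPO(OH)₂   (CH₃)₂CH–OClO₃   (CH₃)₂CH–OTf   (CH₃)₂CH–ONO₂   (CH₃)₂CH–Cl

Same R in every case — rank the leaving groups.
Rank by basicity of the departing species: weakest base leaves most easily.
(CH₃)₂CH–OTf loses OTf⁻: pKₐ(CF₃SO₃H (triflic acid)) ≈ -14
(CH₃)₂CH–OClO₃ loses ClO₄⁻: pKₐ(HClO₄) ≈ -10
(CH₃)₂CH–Cl loses Cl⁻: pKₐ(HCl) ≈ -7
(CH₃)₂CH–ONO₂ loses NO₃⁻: pKₐ(HNO₃) ≈ -1.3
(CH₃)₂CH–OPO(OH)₂ loses H₂PO₄⁻: pKₐ(H₃PO₄) ≈ 2.1

(CH₃)₂CH–OTf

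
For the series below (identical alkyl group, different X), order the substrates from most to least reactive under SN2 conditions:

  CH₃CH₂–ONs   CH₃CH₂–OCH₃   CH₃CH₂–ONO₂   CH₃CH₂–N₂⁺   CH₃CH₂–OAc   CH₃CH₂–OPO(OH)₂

CH₃CH₂–N₂⁺ > CH₃CH₂–ONs > CH₃CH₂–ONO₂ > CH₃CH₂–OPO(OH)₂ > CH₃CH₂–OAc > CH₃CH₂–OCH₃

With the same alkyl group throughout, only the leaving group differentiates the rates.
A good leaving group is a weak base: the lower the pKₐ of its conjugate acid, the more readily it departs.
CH₃CH₂–N₂⁺ loses N₂: no meaningful conjugate acid; N₂ departs as an exceptionally stable neutral molecule
CH₃CH₂–ONs loses ONs⁻: pKₐ(p-O₂NC₆H₄SO₃H) ≈ -3.5
CH₃CH₂–ONO₂ loses NO₃⁻: pKₐ(HNO₃) ≈ -1.3
CH₃CH₂–OPO(OH)₂ loses H₂PO₄⁻: pKₐ(H₃PO₄) ≈ 2.1
CH₃CH₂–OAc loses AcO⁻: pKₐ(CH₃COOH) ≈ 4.8
CH₃CH₂–OCH₃ loses CH₃O⁻: pKₐ(CH₃OH) ≈ 15.5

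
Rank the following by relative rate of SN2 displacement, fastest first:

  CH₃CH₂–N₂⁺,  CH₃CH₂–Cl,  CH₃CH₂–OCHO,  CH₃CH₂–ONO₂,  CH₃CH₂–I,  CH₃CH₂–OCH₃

With the same alkyl group throughout, only the leaving group differentiates the rates.
A good leaving group is a weak base: the lower the pKₐ of its conjugate acid, the more readily it departs.
CH₃CH₂–N₂⁺ loses N₂: no meaningful conjugate acid; N₂ departs as an exceptionally stable neutral molecule
CH₃CH₂–I loses I⁻: pKₐ(HI) ≈ -10
CH₃CH₂–Cl loses Cl⁻: pKₐ(HCl) ≈ -7
CH₃CH₂–ONO₂ loses NO₃⁻: pKₐ(HNO₃) ≈ -1.3
CH₃CH₂–OCHO loses HCOO⁻: pKₐ(HCOOH) ≈ 3.8
CH₃CH₂–OCH₃ loses CH₃O⁻: pKₐ(CH₃OH) ≈ 15.5

CH₃CH₂–N₂⁺ > CH₃CH₂–I > CH₃CH₂–Cl > CH₃CH₂–ONO₂ > CH₃CH₂–OCHO > CH₃CH₂–OCH₃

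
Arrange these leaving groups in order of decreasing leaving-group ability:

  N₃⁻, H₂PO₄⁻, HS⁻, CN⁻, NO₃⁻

NO₃⁻ > H₂PO₄⁻ > N₃⁻ > HS⁻ > CN⁻

The more stable X⁻ (or X) is on its own — i.e. the weaker a base it is — the better a leaving group it makes.
NO₃⁻: pKₐ(HNO₃) ≈ -1.3
H₂PO₄⁻: pKₐ(H₃PO₄) ≈ 2.1 — moderate base; biological leaving group after further activation
N₃⁻: pKₐ(HN₃) ≈ 4.7 — linear, resonance-stabilised
HS⁻: pKₐ(H₂S) ≈ 7 — larger and more polarisable than the oxygen analogue
CN⁻: pKₐ(HCN) ≈ 9.2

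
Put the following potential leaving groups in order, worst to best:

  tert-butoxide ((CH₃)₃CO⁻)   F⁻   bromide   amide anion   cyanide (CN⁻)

amide anion < tert-butoxide ((CH₃)₃CO⁻) < cyanide (CN⁻) < F⁻ < bromide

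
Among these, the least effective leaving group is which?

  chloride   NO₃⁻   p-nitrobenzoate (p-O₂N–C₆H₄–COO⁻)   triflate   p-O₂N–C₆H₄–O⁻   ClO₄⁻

p-O₂N–C₆H₄–O⁻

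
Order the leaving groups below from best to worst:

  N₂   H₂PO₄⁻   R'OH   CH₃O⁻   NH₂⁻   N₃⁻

N₂ > R'OH > H₂PO₄⁻ > N₃⁻ > CH₃O⁻ > NH₂⁻

A good leaving group is a weak base: the lower the pKₐ of its conjugate acid, the more readily it departs.
N₂: no meaningful conjugate acid; N₂ departs as an exceptionally stable neutral molecule
R'OH: pKₐ(R'OH₂⁺) ≈ -2.4
H₂PO₄⁻: pKₐ(H₃PO₄) ≈ 2.1 — moderate base; biological leaving group after further activation
N₃⁻: pKₐ(HN₃) ≈ 4.7
CH₃O⁻: pKₐ(CH₃OH) ≈ 15.5
NH₂⁻: pKₐ(NH₃) ≈ 38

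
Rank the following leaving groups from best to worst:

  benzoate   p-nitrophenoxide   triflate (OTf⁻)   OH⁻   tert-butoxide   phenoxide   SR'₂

triflate (OTf⁻): pKₐ(CF₃SO₃H (triflic acid)) ≈ -14 — charge spread over three oxygens and a CF₃ group; the premier leaving group in synthesis
SR'₂: pKₐ(R'₂SH⁺) ≈ -7 — neutral; leaves from a sulfonium salt (R–SR'₂⁺)
benzoate: pKₐ(C₆H₅COOH) ≈ 4.2 — aryl carboxylate
p-nitrophenoxide: pKₐ(p-nitrophenol) ≈ 7.2 — nitro group delocalises the charge; the classic chromogenic LG
phenoxide: pKₐ(C₆H₅OH (phenol)) ≈ 10 — resonance into the ring helps, but still a poor LG
OH⁻: pKₐ(H₂O) ≈ 15.7
tert-butoxide: pKₐ(t-BuOH) ≈ 18

triflate (OTf⁻) > SR'₂ > benzoate > p-nitrophenoxide > phenoxide > OH⁻ > tert-butoxide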